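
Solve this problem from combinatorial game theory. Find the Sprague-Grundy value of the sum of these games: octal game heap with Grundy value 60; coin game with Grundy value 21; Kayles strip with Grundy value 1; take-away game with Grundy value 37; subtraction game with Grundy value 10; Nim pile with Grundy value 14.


By the Sprague-Grundy theorem, the Grundy value of a sum of games is the XOR of individual Grundy values.
octal game heap: Grundy value = 60. Running XOR: 0 XOR 60 = 60
coin game: Grundy value = 21. Running XOR: 60 XOR 21 = 41
Kayles strip: Grundy value = 1. Running XOR: 41 XOR 1 = 40
take-away game: Grundy value = 37. Running XOR: 40 XOR 37 = 13
subtraction game: Grundy value = 10. Running XOR: 13 XOR 10 = 7
Nim pile: Grundy value = 14. Running XOR: 7 XOR 14 = 9
The combined Grundy value is 9.

9


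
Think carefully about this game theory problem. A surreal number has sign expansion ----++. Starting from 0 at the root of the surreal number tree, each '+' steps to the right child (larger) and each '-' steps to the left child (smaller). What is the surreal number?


Sign expansion: ----++
Rule: track bounds (lo, hi), initially (-inf, +inf). On '+', the current value becomes lo and we move to the simplest number in (value, hi): value + 1 if hi = +inf, otherwise the midpoint (value + hi)/2. On '-', the current value becomes hi and we move to value - 1 if lo = -inf, otherwise the midpoint (lo + value)/2.
Start at 0.
Step 1: sign = -, move left. Bounds: (-inf, 0). Value = -1
Step 2: sign = -, move left. Bounds: (-inf, -1). Value = -2
Step 3: sign = -, move left. Bounds: (-inf, -2). Value = -3
Step 4: sign = -, move left. Bounds: (-inf, -3). Value = -4
Step 5: sign = +, move right. Bounds: (-4, -3). Value = -7/2
Step 6: sign = +, move right. Bounds: (-7/2, -3). Value = -13/4
The surreal number with sign expansion ----++ is -13/4.

-13/4


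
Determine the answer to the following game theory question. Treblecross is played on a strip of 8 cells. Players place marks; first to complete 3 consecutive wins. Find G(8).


Treblecross: place X on empty cells; 3-in-a-row wins.
Playing within two cells of an existing X lets the opponent win at once, so sensible play treats the cells i-2..i+2 around each X as dead. The player left with no safe cell loses, so this is a normal-play take-away game on strips of safe cells.
Placing X at cell i (0-indexed) of a strip of k safe cells leaves independent strips of sizes max(0, i-2) and max(0, k-i-3). Hence G(k) = mex{ G(max(0,i-2)) XOR G(max(0,k-i-3)) : 0 <= i < k }, with G(0) = 0.
G(1): splits (0,0):0^0=0 -> mex({0}) = 1
G(2): splits (0,0):0^0=0 -> mex({0}) = 1
G(3): splits (0,0):0^0=0 -> mex({0}) = 1
G(4): splits (0,1):0^1=1 (0,0):0^0=0 -> mex({0, 1}) = 2
G(5): splits (0,2):0^1=1 (0,1):0^1=1 (0,0):0^0=0 -> mex({0, 1}) = 2
G(6) = mex({1}) = 0
G(7) = mex({0, 1, 2}) = 3
G(8) = mex({0, 1, 2}) = 3
Therefore G(8) = 3.

3


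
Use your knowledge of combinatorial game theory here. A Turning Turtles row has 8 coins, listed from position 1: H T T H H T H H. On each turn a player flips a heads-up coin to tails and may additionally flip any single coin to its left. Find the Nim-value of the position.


Coins: H T T H H T H H
Key fact: a single head at position k behaves exactly like a Nim heap of size k (turning it to T and optionally flipping a coin at j < k corresponds to moving the heap from k to j, or to 0), and heads combine as a disjunctive sum (two heads at the same place would cancel, matching j XOR j = 0). So the Nim-value is the XOR of the 1-indexed positions of the heads.
Face-up positions (1-indexed): [1, 4, 5, 7, 8]
XOR 0 with 1: 0 XOR 1 = 1
XOR 1 with 4: 1 XOR 4 = 5
XOR 5 with 5: 5 XOR 5 = 0
XOR 0 with 7: 0 XOR 7 = 7
XOR 7 with 8: 7 XOR 8 = 15
Nim-value = 15

15


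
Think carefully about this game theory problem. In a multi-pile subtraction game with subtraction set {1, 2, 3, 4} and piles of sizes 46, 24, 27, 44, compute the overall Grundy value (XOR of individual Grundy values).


Subtraction set: {1, 2, 3, 4}
For this subtraction set, G(n) = n mod 5 (period = max + 1 = 5).
Pile 1 (size 46): G(46) = 46 mod 5 = 1
Pile 2 (size 24): G(24) = 24 mod 5 = 4
Pile 3 (size 27): G(27) = 27 mod 5 = 2
Pile 4 (size 44): G(44) = 44 mod 5 = 4
Total Grundy value = XOR of all: 1 XOR 4 XOR 2 XOR 4 = 3

3


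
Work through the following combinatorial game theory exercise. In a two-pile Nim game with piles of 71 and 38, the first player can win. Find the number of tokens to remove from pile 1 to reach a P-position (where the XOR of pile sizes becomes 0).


Piles: 71 and 38
Current XOR: 71 XOR 38 = 97 (non-zero, so this is an N-position).
To make the XOR zero, we need to find a move that balances the piles.
For pile 1 (size 71): target = 71 XOR 97 = 38
We reduce pile 1 from 71 to 38.
Tokens removed: 71 - 38 = 33
Verification: 38 XOR 38 = 0

33


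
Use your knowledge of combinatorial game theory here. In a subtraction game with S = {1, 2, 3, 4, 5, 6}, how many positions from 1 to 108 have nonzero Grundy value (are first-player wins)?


Subtraction set S = {1, 2, 3, 4, 5, 6}, so G(n) = n mod 7.
G(n) = 0 when n is a multiple of 7.
Multiples of 7 in [1, 108]: 15
N-positions (nonzero Grundy) = 108 - 15 = 93

93


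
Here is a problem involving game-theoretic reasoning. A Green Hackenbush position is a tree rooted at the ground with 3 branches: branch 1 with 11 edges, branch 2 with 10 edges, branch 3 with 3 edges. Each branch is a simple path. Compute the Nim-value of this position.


The tree has 3 branches from the ground vertex.
In Green Hackenbush, the Nim-value of a simple path of length k is k.
Branch 1: length 11, Nim-value = 11
Branch 2: length 10, Nim-value = 10
Branch 3: length 3, Nim-value = 3
Total Nim-value = XOR of all branch values:
0 XOR 11 = 11
11 XOR 10 = 1
1 XOR 3 = 2
Nim-value of the tree = 2

2


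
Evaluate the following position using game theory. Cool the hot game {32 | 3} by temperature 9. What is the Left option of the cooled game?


Original game: {32 | 3} (a switch {a | b} with a > b).
Cooling by t (for t below the temperature (a - b)/2 = 29/2) taxes each move by t: {a | b} cooled by t is {a - t | b + t}.
Cooling amount: t = 9
Cooled Left option: 32 - 9 = 23
Cooled Right option: 3 + 9 = 12
Cooled game: {23 | 12}
Left option = 23

23


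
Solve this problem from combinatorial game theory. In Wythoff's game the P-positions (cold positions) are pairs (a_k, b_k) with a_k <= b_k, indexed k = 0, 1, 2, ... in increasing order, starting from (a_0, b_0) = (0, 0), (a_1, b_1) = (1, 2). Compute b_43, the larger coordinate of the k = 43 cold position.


By Wythoff's theorem, a_k = floor(k * phi) and b_k = floor(k * phi^2) = a_k + k, where phi = (1 + sqrt(5))/2 is the golden ratio.
phi = (1 + sqrt(5))/2 = 1.618034
phi^2 = phi + 1 = 2.618034
k = 43
k * phi^2 = 43 * 2.618034 = 112.575462
b_43 = floor(k * phi^2) = 112 (check: a_43 + k = 69 + 43 = 112)

112


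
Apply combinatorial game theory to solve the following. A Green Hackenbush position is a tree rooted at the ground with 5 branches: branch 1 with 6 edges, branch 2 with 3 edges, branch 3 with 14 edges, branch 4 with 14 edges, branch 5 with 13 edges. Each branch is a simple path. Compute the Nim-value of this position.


The tree has 5 branches from the ground vertex.
In Green Hackenbush, the Nim-value of a simple path of length k is k.
Branch 1: length 6, Nim-value = 6
Branch 2: length 3, Nim-value = 3
Branch 3: length 14, Nim-value = 14
Branch 4: length 14, Nim-value = 14
Branch 5: length 13, Nim-value = 13
Total Nim-value = XOR of all branch values:
0 XOR 6 = 6
6 XOR 3 = 5
5 XOR 14 = 11
11 XOR 14 = 5
5 XOR 13 = 8
Nim-value of the tree = 8

8


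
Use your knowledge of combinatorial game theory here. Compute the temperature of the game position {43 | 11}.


The game is {43 | 11}, a switch {a | b} with numbers a > b.
Cooling {a | b} by t gives {a - t | b + t}, which stops being hot when a - t = b + t, i.e. at t = (a - b)/2. So the temperature of a switch is (a - b)/2.
Temperature = (Left option - Right option) / 2
= (43 - (11)) / 2
= 32 / 2
= 16

16


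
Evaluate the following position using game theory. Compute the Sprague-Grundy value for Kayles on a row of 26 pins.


Kayles: a move removes 1 or 2 adjacent pins from a contiguous row.
Removing pins from a row of k leaves two independent rows (a, b) with a + b = k - 1 (one pin) or a + b = k - 2 (two pins); an end removal gives a = 0.
By Sprague-Grundy, G(k) = mex{ G(a) XOR G(b) } over all these splits. G(0) = 0.
G(1): splits (0,0):0^0=0 -> mex({0}) = 1
G(2): splits (0,1):0^1=1 (0,0):0^0=0 -> mex({0, 1}) = 2
G(3): splits (0,2):0^2=2 (1,1):1^1=0 (0,1):0^1=1 -> mex({0, 1, 2}) = 3
G(4): splits (0,3):0^3=3 (1,2):1^2=3 (0,2):0^2=2 (1,1):1^1=0 -> mex({0, 2, 3}) = 1
G(5): splits (0,4):0^1=1 (1,3):1^3=2 (2,2):2^2=0 (0,3):0^3=3 (1,2):1^2=3 -> mex({0, 1, 2, 3}) = 4
G(6) = mex({0, 1, 2, 4}) = 3
G(7) = mex({0, 1, 3, 4, 5}) = 2
G(8) = mex({0, 2, 3, 5, 6}) = 1
G(9) = mex({0, 1, 2, 3, 6, 7}) = 4
G(10) = mex({0, 1, 3, 4, 5, 7}) = 2
G(11) = mex({0, 1, 2, 3, 4, 5}) = 6
G(12) = mex({0, 1, 2, 3, 5, 6, 7}) = 4
G(13) = mex({0, 2, 3, 4, 6, 7}) = 1
G(14) = mex({0, 1, 4, 5, 6, 7}) = 2
G(15) = mex({0, 1, 2, 3, 4, 5, 6}) = 7
G(16) = mex({0, 2, 3, 5, 6, 7}) = 1
G(17) = mex({0, 1, 2, 3, 5, 6, 7}) = 4
G(18) = mex({0, 1, 2, 4, 5, 6}) = 3
G(19) = mex({0, 1, 3, 4, 5, 7}) = 2
G(20) = mex({0, 2, 3, 4, 5, 6, 7}) = 1
G(21) = mex({0, 1, 2, 3, 5, 6, 7}) = 4
G(22) = mex({0, 1, 2, 3, 4, 5, 7}) = 6
G(23) = mex({0, 1, 2, 3, 4, 5, 6}) = 7
G(24) = mex({0, 1, 2, 3, 5, 6, 7}) = 4
G(25) = mex({0, 2, 3, 4, 6, 7}) = 1
G(26) = mex({0, 1, 3, 4, 5, 6, 7}) = 2
Therefore G(26) = 2.

2


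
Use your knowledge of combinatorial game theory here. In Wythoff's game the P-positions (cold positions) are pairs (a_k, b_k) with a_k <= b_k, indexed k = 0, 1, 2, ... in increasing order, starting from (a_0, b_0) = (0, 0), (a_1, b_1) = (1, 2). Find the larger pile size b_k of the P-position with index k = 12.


By Wythoff's theorem, a_k = floor(k * phi) and b_k = floor(k * phi^2) = a_k + k, where phi = (1 + sqrt(5))/2 is the golden ratio.
phi = (1 + sqrt(5))/2 = 1.618034
phi^2 = phi + 1 = 2.618034
k = 12
k * phi^2 = 12 * 2.618034 = 31.416408
b_12 = floor(k * phi^2) = 31 (check: a_12 + k = 19 + 12 = 31)

31


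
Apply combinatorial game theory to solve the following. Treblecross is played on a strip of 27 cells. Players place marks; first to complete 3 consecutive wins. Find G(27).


Treblecross: place X on empty cells; 3-in-a-row wins.
Playing within two cells of an existing X lets the opponent win at once, so sensible play treats the cells i-2..i+2 around each X as dead. The player left with no safe cell loses, so this is a normal-play take-away game on strips of safe cells.
Placing X at cell i (0-indexed) of a strip of k safe cells leaves independent strips of sizes max(0, i-2) and max(0, k-i-3). Hence G(k) = mex{ G(max(0,i-2)) XOR G(max(0,k-i-3)) : 0 <= i < k }, with G(0) = 0.
G(1): splits (0,0):0^0=0 -> mex({0}) = 1
G(2): splits (0,0):0^0=0 -> mex({0}) = 1
G(3): splits (0,0):0^0=0 -> mex({0}) = 1
G(4): splits (0,1):0^1=1 (0,0):0^0=0 -> mex({0, 1}) = 2
G(5): splits (0,2):0^1=1 (0,1):0^1=1 (0,0):0^0=0 -> mex({0, 1}) = 2
G(6) = mex({1}) = 0
G(7) = mex({0, 1, 2}) = 3
G(8) = mex({0, 1, 2}) = 3
G(9) = mex({0, 2}) = 1
G(10) = mex({0, 2, 3}) = 1
G(11) = mex({0, 3}) = 1
G(12) = mex({1, 3}) = 0
G(13) = mex({0, 1, 2, 3}) = 4
G(14) = mex({0, 1, 2}) = 3
G(15) = mex({0, 1, 2}) = 3
G(16) = mex({0, 1, 2, 4}) = 3
G(17) = mex({0, 1, 3, 4}) = 2
G(18) = mex({0, 1, 3, 4}) = 2
G(19) = mex({0, 1, 3, 5}) = 2
G(20) = mex({0, 1, 2, 3, 5}) = 4
G(21) = mex({0, 1, 2, 3, 5}) = 4
G(22) = mex({1, 2, 6}) = 0
G(23) = mex({0, 1, 2, 3, 4, 6}) = 5
G(24) = mex({0, 1, 2, 3, 4}) = 5
G(25) = mex({0, 1, 3, 4, 7}) = 2
G(26) = mex({0, 1, 3, 4, 5, 7}) = 2
G(27) = mex({0, 1, 3, 5}) = 2
Therefore G(27) = 2.

2


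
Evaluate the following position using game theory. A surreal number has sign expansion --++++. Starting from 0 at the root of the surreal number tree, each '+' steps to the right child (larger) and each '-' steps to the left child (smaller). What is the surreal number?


Sign expansion: --++++
Rule: track bounds (lo, hi), initially (-inf, +inf). On '+', the current value becomes lo and we move to the simplest number in (value, hi): value + 1 if hi = +inf, otherwise the midpoint (value + hi)/2. On '-', the current value becomes hi and we move to value - 1 if lo = -inf, otherwise the midpoint (lo + value)/2.
Start at 0.
Step 1: sign = -, move left. Bounds: (-inf, 0). Value = -1
Step 2: sign = -, move left. Bounds: (-inf, -1). Value = -2
Step 3: sign = +, move right. Bounds: (-2, -1). Value = -3/2
Step 4: sign = +, move right. Bounds: (-3/2, -1). Value = -5/4
Step 5: sign = +, move right. Bounds: (-5/4, -1). Value = -9/8
Step 6: sign = +, move right. Bounds: (-9/8, -1). Value = -17/16
The surreal number with sign expansion --++++ is -17/16.

-17/16


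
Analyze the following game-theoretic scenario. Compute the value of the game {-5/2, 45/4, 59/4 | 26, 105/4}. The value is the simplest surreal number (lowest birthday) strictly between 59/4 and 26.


Left options: {-5/2, 45/4, 59/4}, max = 59/4
Right options: {26, 105/4}, min = 26
All options are numbers and max(Left) < min(Right), so by the simplicity theorem the value is the simplest (earliest-born) number strictly between 59/4 and 26.
Integers 15 through 25 all lie strictly between 59/4 and 26.
Among integers, the simplest (lowest birthday = smallest |n|; 0 is born on day 0, +-n on day n) is 15.
No non-integer in the interval can be simpler: if x is a non-integer in the interval, then floor(x) or ceil(x) also lies in the interval (the interval contains an integer), and both are proper prefixes of x's sign expansion, i.e. born earlier. So the game value is 15.
Game value = 15

15


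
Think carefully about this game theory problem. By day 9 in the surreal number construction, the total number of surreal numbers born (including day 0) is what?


Day 0: {|} = 0 is born. Count = 1.
Day n: the number of surreal numbers born by day n is 2^(n+1) - 1.
By day 0: 2^1 - 1 = 1
By day 1: 2^2 - 1 = 3
By day 2: 2^3 - 1 = 7
By day 3: 2^4 - 1 = 15
By day 4: 2^5 - 1 = 31
By day 5: 2^6 - 1 = 63
By day 6: 2^7 - 1 = 127
By day 7: 2^8 - 1 = 255
By day 8: 2^9 - 1 = 511
By day 9: 2^10 - 1 = 1023
By day 9: 1023 surreal numbers.

1023


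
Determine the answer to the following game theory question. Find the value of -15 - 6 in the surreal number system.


x = -15, y = 6
x - y = -15 - 6 = -21

-21


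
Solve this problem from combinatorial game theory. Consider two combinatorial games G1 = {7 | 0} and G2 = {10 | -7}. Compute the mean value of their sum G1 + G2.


G1 = {7 | 0}, G2 = {10 | -7}
Each is a switch {a | b} with numbers a > b; its mean value is (a + b)/2, and mean value is additive over game sums: m(G1 + G2) = m(G1) + m(G2).
Mean of G1 = (7 + (0))/2 = 7/2 = 7/2
Mean of G2 = (10 + (-7))/2 = 3/2 = 3/2
Mean of G1 + G2 = 7/2 + 3/2 = 5

5


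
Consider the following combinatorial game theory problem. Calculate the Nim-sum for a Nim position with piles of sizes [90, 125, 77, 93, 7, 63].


We need the XOR (exclusive or) of all pile sizes.
After XOR-ing pile 1 (size 90): 0 XOR 90 = 90
After XOR-ing pile 2 (size 125): 90 XOR 125 = 39
After XOR-ing pile 3 (size 77): 39 XOR 77 = 106
After XOR-ing pile 4 (size 93): 106 XOR 93 = 55
After XOR-ing pile 5 (size 7): 55 XOR 7 = 48
After XOR-ing pile 6 (size 63): 48 XOR 63 = 15
The Nim-value of this position is 15.

15


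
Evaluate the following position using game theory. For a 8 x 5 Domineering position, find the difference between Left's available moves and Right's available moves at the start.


Board is 8 x 5 (rows x cols).
Left (vertical) placements: (rows-1) * cols = 7 * 5 = 35
Right (horizontal) placements: rows * (cols-1) = 8 * 4 = 32
Advantage = Left - Right = 35 - 32 = 3

3


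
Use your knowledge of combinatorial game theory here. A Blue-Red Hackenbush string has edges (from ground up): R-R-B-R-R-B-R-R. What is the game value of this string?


Edges (from ground): R-R-B-R-R-B-R-R
By Berlekamp's sign-expansion rule, a Blue-Red Hackenbush stalk has the value of the surreal number whose sign sequence is the edge sequence with B -> + and R -> -.
Sign sequence: --+--+--
Trace the sign expansion in the surreal number tree, starting from 0:
Edge 1: R (sign -) -> bounds (-inf, 0), value = -1
Edge 2: R (sign -) -> bounds (-inf, -1), value = -2
Edge 3: B (sign +) -> bounds (-2, -1), value = -3/2
Edge 4: R (sign -) -> bounds (-2, -3/2), value = -7/4
Edge 5: R (sign -) -> bounds (-2, -7/4), value = -15/8
Edge 6: B (sign +) -> bounds (-15/8, -7/4), value = -29/16
Edge 7: R (sign -) -> bounds (-15/8, -29/16), value = -59/32
Edge 8: R (sign -) -> bounds (-15/8, -59/32), value = -119/64
Game value = -119/64

-119/64


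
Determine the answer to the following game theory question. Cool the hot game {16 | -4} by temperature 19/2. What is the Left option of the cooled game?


Original game: {16 | -4} (a switch {a | b} with a > b).
Cooling by t (for t below the temperature (a - b)/2 = 10) taxes each move by t: {a | b} cooled by t is {a - t | b + t}.
Cooling amount: t = 19/2
Cooled Left option: 16 - 19/2 = 13/2
Cooled Right option: -4 + 19/2 = 11/2
Cooled game: {13/2 | 11/2}
Left option = 13/2

13/2


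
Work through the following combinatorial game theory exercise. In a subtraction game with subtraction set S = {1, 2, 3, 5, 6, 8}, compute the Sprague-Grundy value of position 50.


The subtraction set is S = {1, 2, 3, 5, 6, 8}.
G(k) = mex{ G(k - s) : s in S, s <= k }. We compute iteratively: G(0) = 0.
G(1) = mex({0}) = 1
G(2) = mex({0, 1}) = 2
G(3) = mex({0, 1, 2}) = 3
G(4) = mex({1, 2, 3}) = 0
G(5) = mex({0, 2, 3}) = 1
G(6) = mex({0, 1, 3}) = 2
G(7) = mex({0, 1, 2}) = 3
G(8) = mex({0, 1, 2, 3}) = 4
G(9) = mex({0, 1, 2, 3, 4}) = 5
G(10) = mex({0, 1, 2, 3, 4, 5}) = 6
G(11) = mex({1, 2, 3, 4, 5, 6}) = 0
G(12) = mex({0, 2, 3, 5, 6}) = 1
G(13) = mex({0, 1, 3, 4, 6}) = 2
G(14) = mex({0, 1, 2, 4, 5}) = 3
G(15) = mex({1, 2, 3, 5, 6}) = 0
G(16) = mex({0, 2, 3, 4, 6}) = 1
G(17) = mex({0, 1, 3, 5}) = 2
G(18) = mex({0, 1, 2, 6}) = 3
Observe that G(11)..G(18) = 0, 1, 2, 3, 0, 1, 2, 3 repeats G(0)..G(7) = 0, 1, 2, 3, 0, 1, 2, 3.
For k >= max(S) = 8, G(k) is determined by the previous 8 values G(k-8)..G(k-1); a window of 8 consecutive values has recurred shifted by 11, so by induction G(k + 11) = G(k) for all k >= 0: the sequence is periodic from the start with period 11.
One period: G(0..10) = 0, 1, 2, 3, 0, 1, 2, 3, 4, 5, 6.
50 mod 11 = 6, so G(50) = G(6) = 2.

2


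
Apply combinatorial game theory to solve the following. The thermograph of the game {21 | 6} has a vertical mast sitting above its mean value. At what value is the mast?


Game = {21 | 6}, a switch {a | b} with numbers a > b.
Its thermograph has left wall a - t and right wall b + t, which meet at t = (a - b)/2, where both equal (a + b)/2. So the mast (mean value) is at (a + b)/2.
Mean = (21 + (6))/2 = 27/2 = 27/2

27/2


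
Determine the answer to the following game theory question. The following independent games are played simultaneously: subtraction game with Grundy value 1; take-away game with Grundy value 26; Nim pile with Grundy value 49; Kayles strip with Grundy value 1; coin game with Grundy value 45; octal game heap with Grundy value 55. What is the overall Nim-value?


By the Sprague-Grundy theorem, the Grundy value of a sum of games is the XOR of individual Grundy values.
subtraction game: Grundy value = 1. Running XOR: 0 XOR 1 = 1
take-away game: Grundy value = 26. Running XOR: 1 XOR 26 = 27
Nim pile: Grundy value = 49. Running XOR: 27 XOR 49 = 42
Kayles strip: Grundy value = 1. Running XOR: 42 XOR 1 = 43
coin game: Grundy value = 45. Running XOR: 43 XOR 45 = 6
octal game heap: Grundy value = 55. Running XOR: 6 XOR 55 = 49
The combined Grundy value is 49.

49


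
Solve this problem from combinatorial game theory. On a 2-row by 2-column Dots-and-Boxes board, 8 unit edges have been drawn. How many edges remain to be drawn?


Grid: 2 x 2 boxes, i.e. 3 rows and 3 columns of dots.
Horizontal edges: (rows + 1) * cols = 3 * 2 = 6
Vertical edges: rows * (cols + 1) = 2 * 3 = 6
Total edges: 6 + 6 = 12
Edges drawn: 8
Remaining: 12 - 8 = 4

4


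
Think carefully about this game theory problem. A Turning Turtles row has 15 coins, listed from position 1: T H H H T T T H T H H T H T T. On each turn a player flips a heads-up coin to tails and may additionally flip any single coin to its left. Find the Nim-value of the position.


Coins: T H H H T T T H T H H T H T T
Key fact: a single head at position k behaves exactly like a Nim heap of size k (turning it to T and optionally flipping a coin at j < k corresponds to moving the heap from k to j, or to 0), and heads combine as a disjunctive sum (two heads at the same place would cancel, matching j XOR j = 0). So the Nim-value is the XOR of the 1-indexed positions of the heads.
Face-up positions (1-indexed): [2, 3, 4, 8, 10, 11, 13]
XOR 0 with 2: 0 XOR 2 = 2
XOR 2 with 3: 2 XOR 3 = 1
XOR 1 with 4: 1 XOR 4 = 5
XOR 5 with 8: 5 XOR 8 = 13
XOR 13 with 10: 13 XOR 10 = 7
XOR 7 with 11: 7 XOR 11 = 12
XOR 12 with 13: 12 XOR 13 = 1
Nim-value = 1

1


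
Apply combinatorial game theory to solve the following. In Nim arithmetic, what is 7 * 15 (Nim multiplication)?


Nim multiplication is bilinear over XOR: (u XOR v) * w = (u*w) XOR (v*w).
So we split each operand into its bit components and XOR the pairwise Nim products.
7 = 1 + 2 + 4 (as XOR of powers of 2).
15 = 1 + 2 + 4 + 8 (as XOR of powers of 2).
Using the standard Nim-product table on single bits:
  2*2 = 3,   2*4 = 8,   2*8 = 12,
  4*4 = 6,   4*8 = 11,  8*8 = 13,
and  1*x = x (identity), k*l = l*k (commutative).
Pairwise Nim products:
  1 * 1 = 1
  1 * 2 = 2
  1 * 4 = 4
  1 * 8 = 8
  2 * 1 = 2
  2 * 2 = 3
  2 * 4 = 8
  2 * 8 = 12
  4 * 1 = 4
  4 * 2 = 8
  4 * 4 = 6
  4 * 8 = 11
XOR them: 1 XOR 2 XOR 4 XOR 8 XOR 2 XOR 3 XOR 8 XOR 12 XOR 4 XOR 8 XOR 6 XOR 11 = 11.
Result: 7 * 15 = 11 (in Nim).

11


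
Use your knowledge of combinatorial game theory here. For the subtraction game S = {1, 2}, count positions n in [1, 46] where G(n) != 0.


Subtraction set S = {1, 2}, so G(n) = n mod 3.
G(n) = 0 when n is a multiple of 3.
Multiples of 3 in [1, 46]: 15
N-positions (nonzero Grundy) = 46 - 15 = 31

31


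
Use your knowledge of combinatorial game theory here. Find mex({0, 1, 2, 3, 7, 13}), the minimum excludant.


Set = {0, 1, 2, 3, 7, 13}
0 is in the set.
1 is in the set.
2 is in the set.
3 is in the set.
4 is NOT in the set. This is the mex.
mex = 4

4


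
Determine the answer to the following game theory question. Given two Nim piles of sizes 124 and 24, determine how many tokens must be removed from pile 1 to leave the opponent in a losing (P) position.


Piles: 124 and 24
Current XOR: 124 XOR 24 = 100 (non-zero, so this is an N-position).
To make the XOR zero, we need to find a move that balances the piles.
For pile 1 (size 124): target = 124 XOR 100 = 24
We reduce pile 1 from 124 to 24.
Tokens removed: 124 - 24 = 100
Verification: 24 XOR 24 = 0

100


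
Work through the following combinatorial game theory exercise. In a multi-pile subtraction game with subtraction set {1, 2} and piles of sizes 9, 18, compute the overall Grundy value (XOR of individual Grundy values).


Subtraction set: {1, 2}
For this subtraction set, G(n) = n mod 3 (period = max + 1 = 3).
Pile 1 (size 9): G(9) = 9 mod 3 = 0
Pile 2 (size 18): G(18) = 18 mod 3 = 0
Total Grundy value = XOR of all: 0 XOR 0 = 0

0


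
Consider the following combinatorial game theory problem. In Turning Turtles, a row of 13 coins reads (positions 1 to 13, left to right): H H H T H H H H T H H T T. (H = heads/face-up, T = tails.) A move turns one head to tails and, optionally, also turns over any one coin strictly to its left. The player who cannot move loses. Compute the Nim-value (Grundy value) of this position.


Coins: H H H T H H H H T H H T T
Key fact: a single head at position k behaves exactly like a Nim heap of size k (turning it to T and optionally flipping a coin at j < k corresponds to moving the heap from k to j, or to 0), and heads combine as a disjunctive sum (two heads at the same place would cancel, matching j XOR j = 0). So the Nim-value is the XOR of the 1-indexed positions of the heads.
Face-up positions (1-indexed): [1, 2, 3, 5, 6, 7, 8, 10, 11]
XOR 0 with 1: 0 XOR 1 = 1
XOR 1 with 2: 1 XOR 2 = 3
XOR 3 with 3: 3 XOR 3 = 0
XOR 0 with 5: 0 XOR 5 = 5
XOR 5 with 6: 5 XOR 6 = 3
XOR 3 with 7: 3 XOR 7 = 4
XOR 4 with 8: 4 XOR 8 = 12
XOR 12 with 10: 12 XOR 10 = 6
XOR 6 with 11: 6 XOR 11 = 13
Nim-value = 13

13


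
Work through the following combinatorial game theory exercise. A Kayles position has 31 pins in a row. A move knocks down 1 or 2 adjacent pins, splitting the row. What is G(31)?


Kayles: a move removes 1 or 2 adjacent pins from a contiguous row.
Removing pins from a row of k leaves two independent rows (a, b) with a + b = k - 1 (one pin) or a + b = k - 2 (two pins); an end removal gives a = 0.
By Sprague-Grundy, G(k) = mex{ G(a) XOR G(b) } over all these splits. G(0) = 0.
G(1): splits (0,0):0^0=0 -> mex({0}) = 1
G(2): splits (0,1):0^1=1 (0,0):0^0=0 -> mex({0, 1}) = 2
G(3): splits (0,2):0^2=2 (1,1):1^1=0 (0,1):0^1=1 -> mex({0, 1, 2}) = 3
G(4): splits (0,3):0^3=3 (1,2):1^2=3 (0,2):0^2=2 (1,1):1^1=0 -> mex({0, 2, 3}) = 1
G(5): splits (0,4):0^1=1 (1,3):1^3=2 (2,2):2^2=0 (0,3):0^3=3 (1,2):1^2=3 -> mex({0, 1, 2, 3}) = 4
G(6) = mex({0, 1, 2, 4}) = 3
G(7) = mex({0, 1, 3, 4, 5}) = 2
G(8) = mex({0, 2, 3, 5, 6}) = 1
G(9) = mex({0, 1, 2, 3, 6, 7}) = 4
G(10) = mex({0, 1, 3, 4, 5, 7}) = 2
G(11) = mex({0, 1, 2, 3, 4, 5}) = 6
G(12) = mex({0, 1, 2, 3, 5, 6, 7}) = 4
G(13) = mex({0, 2, 3, 4, 6, 7}) = 1
G(14) = mex({0, 1, 4, 5, 6, 7}) = 2
G(15) = mex({0, 1, 2, 3, 4, 5, 6}) = 7
G(16) = mex({0, 2, 3, 5, 6, 7}) = 1
G(17) = mex({0, 1, 2, 3, 5, 6, 7}) = 4
G(18) = mex({0, 1, 2, 4, 5, 6}) = 3
G(19) = mex({0, 1, 3, 4, 5, 7}) = 2
G(20) = mex({0, 2, 3, 4, 5, 6, 7}) = 1
G(21) = mex({0, 1, 2, 3, 5, 6, 7}) = 4
G(22) = mex({0, 1, 2, 3, 4, 5, 7}) = 6
G(23) = mex({0, 1, 2, 3, 4, 5, 6}) = 7
G(24) = mex({0, 1, 2, 3, 5, 6, 7}) = 4
G(25) = mex({0, 2, 3, 4, 6, 7}) = 1
G(26) = mex({0, 1, 3, 4, 5, 6, 7}) = 2
G(27) = mex({0, 1, 2, 3, 4, 5, 6, 7}) = 8
G(28) = mex({0, 1, 2, 3, 4, 6, 7, 8}) = 5
G(29) = mex({0, 1, 2, 3, 5, 6, 7, 8, 9}) = 4
G(30) = mex({0, 1, 2, 3, 4, 5, 6, 9, 10}) = 7
G(31) = mex({0, 1, 3, 4, 5, 7, 10, 11}) = 2
Therefore G(31) = 2.

2


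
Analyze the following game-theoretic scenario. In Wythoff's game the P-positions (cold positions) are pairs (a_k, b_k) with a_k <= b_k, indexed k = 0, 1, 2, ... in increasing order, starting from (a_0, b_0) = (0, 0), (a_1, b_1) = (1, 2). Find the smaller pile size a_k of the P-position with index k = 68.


By Wythoff's theorem, a_k = floor(k * phi) and b_k = floor(k * phi^2) = a_k + k, where phi = (1 + sqrt(5))/2 is the golden ratio.
phi = (1 + sqrt(5))/2 = 1.618034
k = 68
k * phi = 68 * 1.618034 = 110.026311
a_68 = floor(k * phi) = 110

110


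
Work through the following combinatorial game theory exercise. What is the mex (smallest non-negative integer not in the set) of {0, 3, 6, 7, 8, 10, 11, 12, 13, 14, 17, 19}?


Set = {0, 3, 6, 7, 8, 10, 11, 12, 13, 14, 17, 19}
0 is in the set.
1 is NOT in the set. This is the mex.
mex = 1

1


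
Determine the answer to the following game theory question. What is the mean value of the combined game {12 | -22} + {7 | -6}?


G1 = {12 | -22}, G2 = {7 | -6}
Each is a switch {a | b} with numbers a > b; its mean value is (a + b)/2, and mean value is additive over game sums: m(G1 + G2) = m(G1) + m(G2).
Mean of G1 = (12 + (-22))/2 = -10/2 = -5
Mean of G2 = (7 + (-6))/2 = 1/2 = 1/2
Mean of G1 + G2 = -5 + 1/2 = -9/2

-9/2


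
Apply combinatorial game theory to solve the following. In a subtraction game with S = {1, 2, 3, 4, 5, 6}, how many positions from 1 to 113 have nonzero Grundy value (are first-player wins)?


Subtraction set S = {1, 2, 3, 4, 5, 6}, so G(n) = n mod 7.
G(n) = 0 when n is a multiple of 7.
Multiples of 7 in [1, 113]: 16
N-positions (nonzero Grundy) = 113 - 16 = 97

97


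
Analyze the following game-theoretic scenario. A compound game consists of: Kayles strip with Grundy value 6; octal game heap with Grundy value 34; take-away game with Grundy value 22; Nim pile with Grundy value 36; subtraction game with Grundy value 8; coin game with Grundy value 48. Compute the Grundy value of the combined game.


By the Sprague-Grundy theorem, the Grundy value of a sum of games is the XOR of individual Grundy values.
Kayles strip: Grundy value = 6. Running XOR: 0 XOR 6 = 6
octal game heap: Grundy value = 34. Running XOR: 6 XOR 34 = 36
take-away game: Grundy value = 22. Running XOR: 36 XOR 22 = 50
Nim pile: Grundy value = 36. Running XOR: 50 XOR 36 = 22
subtraction game: Grundy value = 8. Running XOR: 22 XOR 8 = 30
coin game: Grundy value = 48. Running XOR: 30 XOR 48 = 46
The combined Grundy value is 46.

46


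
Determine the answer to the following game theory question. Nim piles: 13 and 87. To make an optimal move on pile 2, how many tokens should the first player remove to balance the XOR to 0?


Piles: 13 and 87
Current XOR: 13 XOR 87 = 90 (non-zero, so this is an N-position).
To make the XOR zero, we need to find a move that balances the piles.
For pile 2 (size 87): target = 87 XOR 90 = 13
We reduce pile 2 from 87 to 13.
Tokens removed: 87 - 13 = 74
Verification: 13 XOR 13 = 0

74


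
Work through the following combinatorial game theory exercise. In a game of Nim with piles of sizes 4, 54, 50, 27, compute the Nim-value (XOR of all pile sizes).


We need the XOR (exclusive or) of all pile sizes.
After XOR-ing pile 1 (size 4): 0 XOR 4 = 4
After XOR-ing pile 2 (size 54): 4 XOR 54 = 50
After XOR-ing pile 3 (size 50): 50 XOR 50 = 0
After XOR-ing pile 4 (size 27): 0 XOR 27 = 27
The Nim-value of this position is 27.

27


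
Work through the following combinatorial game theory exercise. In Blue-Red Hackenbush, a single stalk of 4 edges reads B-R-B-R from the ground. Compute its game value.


Edges (from ground): B-R-B-R
By Berlekamp's sign-expansion rule, a Blue-Red Hackenbush stalk has the value of the surreal number whose sign sequence is the edge sequence with B -> + and R -> -.
Sign sequence: +-+-
Trace the sign expansion in the surreal number tree, starting from 0:
Edge 1: B (sign +) -> bounds (0, +inf), value = 1
Edge 2: R (sign -) -> bounds (0, 1), value = 1/2
Edge 3: B (sign +) -> bounds (1/2, 1), value = 3/4
Edge 4: R (sign -) -> bounds (1/2, 3/4), value = 5/8
Game value = 5/8

5/8


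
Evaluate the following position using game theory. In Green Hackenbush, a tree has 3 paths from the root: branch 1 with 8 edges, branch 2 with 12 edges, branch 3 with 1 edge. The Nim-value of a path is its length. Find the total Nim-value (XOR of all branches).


The tree has 3 branches from the ground vertex.
In Green Hackenbush, the Nim-value of a simple path of length k is k.
Branch 1: length 8, Nim-value = 8
Branch 2: length 12, Nim-value = 12
Branch 3: length 1, Nim-value = 1
Total Nim-value = XOR of all branch values:
0 XOR 8 = 8
8 XOR 12 = 4
4 XOR 1 = 5
Nim-value of the tree = 5

5


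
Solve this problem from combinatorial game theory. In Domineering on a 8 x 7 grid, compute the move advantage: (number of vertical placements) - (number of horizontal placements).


Board is 8 x 7 (rows x cols).
Left (vertical) placements: (rows-1) * cols = 7 * 7 = 49
Right (horizontal) placements: rows * (cols-1) = 8 * 6 = 48
Advantage = Left - Right = 49 - 48 = 1

1


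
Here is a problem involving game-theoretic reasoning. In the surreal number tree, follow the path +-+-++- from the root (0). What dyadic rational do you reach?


Sign expansion: +-+-++-
Rule: track bounds (lo, hi), initially (-inf, +inf). On '+', the current value becomes lo and we move to the simplest number in (value, hi): value + 1 if hi = +inf, otherwise the midpoint (value + hi)/2. On '-', the current value becomes hi and we move to value - 1 if lo = -inf, otherwise the midpoint (lo + value)/2.
Start at 0.
Step 1: sign = +, move right. Bounds: (0, +inf). Value = 1
Step 2: sign = -, move left. Bounds: (0, 1). Value = 1/2
Step 3: sign = +, move right. Bounds: (1/2, 1). Value = 3/4
Step 4: sign = -, move left. Bounds: (1/2, 3/4). Value = 5/8
Step 5: sign = +, move right. Bounds: (5/8, 3/4). Value = 11/16
Step 6: sign = +, move right. Bounds: (11/16, 3/4). Value = 23/32
Step 7: sign = -, move left. Bounds: (11/16, 23/32). Value = 45/64
The surreal number with sign expansion +-+-++- is 45/64.

45/64


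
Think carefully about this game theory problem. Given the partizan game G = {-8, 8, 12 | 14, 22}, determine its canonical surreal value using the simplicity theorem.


Left options: {-8, 8, 12}, max = 12
Right options: {14, 22}, min = 14
All options are numbers and max(Left) < min(Right), so by the simplicity theorem the value is the simplest (earliest-born) number strictly between 12 and 14.
The only integer strictly between 12 and 14 is 13.
No non-integer in the interval can be simpler: if x is a non-integer in the interval, then floor(x) or ceil(x) also lies in the interval (the interval contains an integer), and both are proper prefixes of x's sign expansion, i.e. born earlier. So the game value is 13.
Game value = 13

13


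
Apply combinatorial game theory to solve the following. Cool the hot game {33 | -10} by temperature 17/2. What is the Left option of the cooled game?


Original game: {33 | -10} (a switch {a | b} with a > b).
Cooling by t (for t below the temperature (a - b)/2 = 43/2) taxes each move by t: {a | b} cooled by t is {a - t | b + t}.
Cooling amount: t = 17/2
Cooled Left option: 33 - 17/2 = 49/2
Cooled Right option: -10 + 17/2 = -3/2
Cooled game: {49/2 | -3/2}
Left option = 49/2

49/2


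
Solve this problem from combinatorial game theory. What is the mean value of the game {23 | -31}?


Game = {23 | -31}, a switch {a | b} with numbers a > b.
Its thermograph has left wall a - t and right wall b + t, which meet at t = (a - b)/2, where both equal (a + b)/2. So the mast (mean value) is at (a + b)/2.
Mean = (23 + (-31))/2 = -8/2 = -4

-4


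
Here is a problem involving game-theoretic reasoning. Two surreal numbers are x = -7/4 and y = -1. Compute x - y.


x = -7/4, y = -1
Converting to common denominator: 4
x = -7/4, y = -4/4
x - y = -7/4 - -1 = -3/4

-3/4


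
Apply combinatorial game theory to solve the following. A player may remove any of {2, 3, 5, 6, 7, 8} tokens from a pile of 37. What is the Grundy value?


The subtraction set is S = {2, 3, 5, 6, 7, 8}.
G(k) = mex{ G(k - s) : s in S, s <= k }. We compute iteratively: G(0) = 0.
G(1) = mex({}) = 0
G(2) = mex({0}) = 1
G(3) = mex({0}) = 1
G(4) = mex({0, 1}) = 2
G(5) = mex({0, 1}) = 2
G(6) = mex({0, 1, 2}) = 3
G(7) = mex({0, 1, 2}) = 3
G(8) = mex({0, 1, 2, 3}) = 4
G(9) = mex({0, 1, 2, 3}) = 4
G(10) = mex({1, 2, 3, 4}) = 0
G(11) = mex({1, 2, 3, 4}) = 0
G(12) = mex({0, 2, 3, 4}) = 1
G(13) = mex({0, 2, 3, 4}) = 1
G(14) = mex({0, 1, 3, 4}) = 2
G(15) = mex({0, 1, 3, 4}) = 2
G(16) = mex({0, 1, 2, 4}) = 3
G(17) = mex({0, 1, 2, 4}) = 3
Observe that G(10)..G(17) = 0, 0, 1, 1, 2, 2, 3, 3 repeats G(0)..G(7) = 0, 0, 1, 1, 2, 2, 3, 3.
For k >= max(S) = 8, G(k) is determined by the previous 8 values G(k-8)..G(k-1); a window of 8 consecutive values has recurred shifted by 10, so by induction G(k + 10) = G(k) for all k >= 0: the sequence is periodic from the start with period 10.
One period: G(0..9) = 0, 0, 1, 1, 2, 2, 3, 3, 4, 4.
37 mod 10 = 7, so G(37) = G(7) = 3.

3


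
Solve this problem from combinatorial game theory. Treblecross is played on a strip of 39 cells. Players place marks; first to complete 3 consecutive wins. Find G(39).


Treblecross: place X on empty cells; 3-in-a-row wins.
Playing within two cells of an existing X lets the opponent win at once, so sensible play treats the cells i-2..i+2 around each X as dead. The player left with no safe cell loses, so this is a normal-play take-away game on strips of safe cells.
Placing X at cell i (0-indexed) of a strip of k safe cells leaves independent strips of sizes max(0, i-2) and max(0, k-i-3). Hence G(k) = mex{ G(max(0,i-2)) XOR G(max(0,k-i-3)) : 0 <= i < k }, with G(0) = 0.
G(1): splits (0,0):0^0=0 -> mex({0}) = 1
G(2): splits (0,0):0^0=0 -> mex({0}) = 1
G(3): splits (0,0):0^0=0 -> mex({0}) = 1
G(4): splits (0,1):0^1=1 (0,0):0^0=0 -> mex({0, 1}) = 2
G(5): splits (0,2):0^1=1 (0,1):0^1=1 (0,0):0^0=0 -> mex({0, 1}) = 2
G(6) = mex({1}) = 0
G(7) = mex({0, 1, 2}) = 3
G(8) = mex({0, 1, 2}) = 3
G(9) = mex({0, 2}) = 1
G(10) = mex({0, 2, 3}) = 1
G(11) = mex({0, 3}) = 1
G(12) = mex({1, 3}) = 0
G(13) = mex({0, 1, 2, 3}) = 4
G(14) = mex({0, 1, 2}) = 3
G(15) = mex({0, 1, 2}) = 3
G(16) = mex({0, 1, 2, 4}) = 3
G(17) = mex({0, 1, 3, 4}) = 2
G(18) = mex({0, 1, 3, 4}) = 2
G(19) = mex({0, 1, 3, 5}) = 2
G(20) = mex({0, 1, 2, 3, 5}) = 4
G(21) = mex({0, 1, 2, 3, 5}) = 4
G(22) = mex({1, 2, 6}) = 0
G(23) = mex({0, 1, 2, 3, 4, 6}) = 5
G(24) = mex({0, 1, 2, 3, 4}) = 5
G(25) = mex({0, 1, 3, 4, 7}) = 2
G(26) = mex({0, 1, 3, 4, 5, 7}) = 2
G(27) = mex({0, 1, 3, 5}) = 2
G(28) = mex({0, 1, 2, 5}) = 3
G(29) = mex({0, 1, 2, 4, 5, 6}) = 3
G(30) = mex({1, 2, 4, 6}) = 0
G(31) = mex({0, 1, 2, 3, 4, 6}) = 5
G(32) = mex({1, 2, 3, 4, 7}) = 0
G(33) = mex({0, 3, 7}) = 1
G(34) = mex({0, 2, 3, 5, 7}) = 1
G(35) = mex({0, 2, 3, 5, 6}) = 1
G(36) = mex({0, 1, 2, 5, 6}) = 3
G(37) = mex({0, 1, 2, 4, 5, 6}) = 3
G(38) = mex({0, 1, 2, 4}) = 3
G(39) = mex({0, 1, 2, 3, 4, 7}) = 5
Therefore G(39) = 5.

5


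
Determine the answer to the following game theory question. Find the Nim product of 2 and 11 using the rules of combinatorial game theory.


Nim multiplication is bilinear over XOR: (u XOR v) * w = (u*w) XOR (v*w).
So we split each operand into its bit components and XOR the pairwise Nim products.
2 = 2 (as XOR of powers of 2).
11 = 1 + 2 + 8 (as XOR of powers of 2).
Using the standard Nim-product table on single bits:
  2*2 = 3,   2*4 = 8,   2*8 = 12,
  4*4 = 6,   4*8 = 11,  8*8 = 13,
and  1*x = x (identity), k*l = l*k (commutative).
Pairwise Nim products:
  2 * 1 = 2
  2 * 2 = 3
  2 * 8 = 12
XOR them: 2 XOR 3 XOR 12 = 13.
Result: 2 * 11 = 13 (in Nim).

13


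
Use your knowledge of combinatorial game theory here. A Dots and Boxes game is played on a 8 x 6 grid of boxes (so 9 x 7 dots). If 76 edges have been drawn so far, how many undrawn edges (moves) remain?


Grid: 8 x 6 boxes, i.e. 9 rows and 7 columns of dots.
Horizontal edges: (rows + 1) * cols = 9 * 6 = 54
Vertical edges: rows * (cols + 1) = 8 * 7 = 56
Total edges: 54 + 56 = 110
Edges drawn: 76
Remaining: 110 - 76 = 34

34


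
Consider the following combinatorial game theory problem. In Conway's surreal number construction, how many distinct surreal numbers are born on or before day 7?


Day 0: {|} = 0 is born. Count = 1.
Day n: the number of surreal numbers born by day n is 2^(n+1) - 1.
By day 0: 2^1 - 1 = 1
By day 1: 2^2 - 1 = 3
By day 2: 2^3 - 1 = 7
By day 3: 2^4 - 1 = 15
By day 4: 2^5 - 1 = 31
By day 5: 2^6 - 1 = 63
By day 6: 2^7 - 1 = 127
By day 7: 2^8 - 1 = 255
By day 7: 255 surreal numbers.

255


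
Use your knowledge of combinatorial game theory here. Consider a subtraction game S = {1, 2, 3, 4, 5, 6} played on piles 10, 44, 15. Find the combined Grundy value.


Subtraction set: {1, 2, 3, 4, 5, 6}
For this subtraction set, G(n) = n mod 7 (period = max + 1 = 7).
Pile 1 (size 10): G(10) = 10 mod 7 = 3
Pile 2 (size 44): G(44) = 44 mod 7 = 2
Pile 3 (size 15): G(15) = 15 mod 7 = 1
Total Grundy value = XOR of all: 3 XOR 2 XOR 1 = 0

0


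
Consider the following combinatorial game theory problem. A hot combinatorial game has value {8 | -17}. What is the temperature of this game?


The game is {8 | -17}, a switch {a | b} with numbers a > b.
Cooling {a | b} by t gives {a - t | b + t}, which stops being hot when a - t = b + t, i.e. at t = (a - b)/2. So the temperature of a switch is (a - b)/2.
Temperature = (Left option - Right option) / 2
= (8 - (-17)) / 2
= 25 / 2
= 25/2

25/2


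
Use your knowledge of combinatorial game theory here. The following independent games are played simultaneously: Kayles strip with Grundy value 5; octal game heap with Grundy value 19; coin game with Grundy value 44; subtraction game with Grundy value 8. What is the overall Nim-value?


By the Sprague-Grundy theorem, the Grundy value of a sum of games is the XOR of individual Grundy values.
Kayles strip: Grundy value = 5. Running XOR: 0 XOR 5 = 5
octal game heap: Grundy value = 19. Running XOR: 5 XOR 19 = 22
coin game: Grundy value = 44. Running XOR: 22 XOR 44 = 58
subtraction game: Grundy value = 8. Running XOR: 58 XOR 8 = 50
The combined Grundy value is 50.

50
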